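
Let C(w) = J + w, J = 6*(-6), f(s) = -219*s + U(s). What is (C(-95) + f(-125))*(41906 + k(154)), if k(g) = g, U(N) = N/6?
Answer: 1145006390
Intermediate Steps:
U(N) = N/6 (U(N) = N*(1/6) = N/6)
f(s) = -1313*s/6 (f(s) = -219*s + s/6 = -1313*s/6)
J = -36
C(w) = -36 + w
(C(-95) + f(-125))*(41906 + k(154)) = ((-36 - 95) - 1313/6*(-125))*(41906 + 154) = (-131 + 164125/6)*42060 = (163339/6)*42060 = 1145006390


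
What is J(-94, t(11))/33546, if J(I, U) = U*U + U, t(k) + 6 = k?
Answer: 5/5591 ≈ 0.00089429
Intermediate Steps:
t(k) = -6 + k
J(I, U) = U + U**2 (J(I, U) = U**2 + U = U + U**2)
J(-94, t(11))/33546 = ((-6 + 11)*(1 + (-6 + 11)))/33546 = (5*(1 + 5))*(1/33546) = (5*6)*(1/33546) = 30*(1/33546) = 5/5591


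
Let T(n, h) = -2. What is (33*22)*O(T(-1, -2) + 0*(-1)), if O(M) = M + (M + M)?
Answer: -4356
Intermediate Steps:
O(M) = 3*M (O(M) = M + 2*M = 3*M)
(33*22)*O(T(-1, -2) + 0*(-1)) = (33*22)*(3*(-2 + 0*(-1))) = 726*(3*(-2 + 0)) = 726*(3*(-2)) = 726*(-6) = -4356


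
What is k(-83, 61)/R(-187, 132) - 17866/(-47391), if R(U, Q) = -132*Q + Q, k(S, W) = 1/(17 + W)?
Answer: 8032394875/21306614472 ≈ 0.37699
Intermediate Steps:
R(U, Q) = -131*Q
k(-83, 61)/R(-187, 132) - 17866/(-47391) = 1/((17 + 61)*((-131*132))) - 17866/(-47391) = 1/(78*(-17292)) - 17866*(-1/47391) = (1/78)*(-1/17292) + 17866/47391 = -1/1348776 + 17866/47391 = 8032394875/21306614472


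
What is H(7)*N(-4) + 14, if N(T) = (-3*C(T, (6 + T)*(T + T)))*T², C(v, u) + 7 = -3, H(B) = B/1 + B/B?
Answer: 3854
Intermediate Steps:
H(B) = 1 + B (H(B) = B*1 + 1 = B + 1 = 1 + B)
C(v, u) = -10 (C(v, u) = -7 - 3 = -10)
N(T) = 30*T² (N(T) = (-3*(-10))*T² = 30*T²)
H(7)*N(-4) + 14 = (1 + 7)*(30*(-4)²) + 14 = 8*(30*16) + 14 = 8*480 + 14 = 3840 + 14 = 3854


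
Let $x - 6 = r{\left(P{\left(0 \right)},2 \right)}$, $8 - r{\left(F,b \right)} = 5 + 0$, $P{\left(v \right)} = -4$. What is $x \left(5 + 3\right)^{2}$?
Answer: $576$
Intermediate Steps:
$r{\left(F,b \right)} = 3$ ($r{\left(F,b \right)} = 8 - \left(5 + 0\right) = 8 - 5 = 3$)
$x = 9$ ($x = 6 + 3 = 9$)
$x \left(5 + 3\right)^{2} = 9 \left(5 + 3\right)^{2} = 9 \cdot 8^{2} = 9 \cdot 64 = 576$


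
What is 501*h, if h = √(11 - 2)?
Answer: 1503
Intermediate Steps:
h = 3 (h = √9 = 3)
501*h = 501*3 = 1503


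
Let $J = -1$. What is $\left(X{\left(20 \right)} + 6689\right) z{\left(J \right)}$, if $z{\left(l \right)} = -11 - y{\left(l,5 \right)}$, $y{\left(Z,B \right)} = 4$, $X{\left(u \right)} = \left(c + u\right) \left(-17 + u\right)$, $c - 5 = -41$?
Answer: $-99615$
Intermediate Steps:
$c = -36$ ($c = 5 - 41 = -36$)
$X{\left(u \right)} = \left(-36 + u\right) \left(-17 + u\right)$
$z{\left(l \right)} = -15$ ($z{\left(l \right)} = -11 - 4 = -15$)
$\left(X{\left(20 \right)} + 6689\right) z{\left(J \right)} = \left(\left(612 + 20^{2} - 1060\right) + 6689\right) \left(-15\right) = \left(\left(612 + 400 - 1060\right) + 6689\right) \left(-15\right) = \left(-48 + 6689\right) \left(-15\right) = 6641 \left(-15\right) = -99615$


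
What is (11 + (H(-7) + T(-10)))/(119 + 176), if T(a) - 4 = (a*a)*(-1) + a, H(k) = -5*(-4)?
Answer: -15/59 ≈ -0.25424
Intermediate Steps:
H(k) = 20
T(a) = 4 + a - a**2 (T(a) = 4 + ((a*a)*(-1) + a) = 4 + (a**2*(-1) + a) = 4 + (-a**2 + a) = 4 + (a - a**2) = 4 + a - a**2)
(11 + (H(-7) + T(-10)))/(119 + 176) = (11 + (20 + (4 - 10 - 1*(-10)**2)))/(119 + 176) = (11 + (20 + (4 - 10 - 1*100)))/295 = (11 + (20 + (4 - 10 - 100)))*(1/295) = (11 + (20 - 106))*(1/295) = (11 - 86)*(1/295) = -75*1/295 = -15/59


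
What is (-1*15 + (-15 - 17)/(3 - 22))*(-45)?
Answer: 11385/19 ≈ 599.21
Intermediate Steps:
(-1*15 + (-15 - 17)/(3 - 22))*(-45) = (-15 - 32/(-19))*(-45) = (-15 - 32*(-1/19))*(-45) = (-15 + 32/19)*(-45) = -253/19*(-45) = 11385/19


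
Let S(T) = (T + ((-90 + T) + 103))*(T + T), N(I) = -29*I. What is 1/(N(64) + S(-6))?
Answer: -1/1868 ≈ -0.00053533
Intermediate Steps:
S(T) = 2*T*(13 + 2*T) (S(T) = (T + (13 + T))*(2*T) = (13 + 2*T)*(2*T) = 2*T*(13 + 2*T))
1/(N(64) + S(-6)) = 1/(-29*64 + 2*(-6)*(13 + 2*(-6))) = 1/(-1856 + 2*(-6)*(13 - 12)) = 1/(-1856 + 2*(-6)*1) = 1/(-1856 - 12) = 1/(-1868) = -1/1868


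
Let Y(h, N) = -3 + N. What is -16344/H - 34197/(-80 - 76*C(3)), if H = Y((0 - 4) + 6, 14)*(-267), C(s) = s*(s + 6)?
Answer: 45093999/2087228 ≈ 21.605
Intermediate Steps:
C(s) = s*(6 + s)
H = -2937 (H = (-3 + 14)*(-267) = 11*(-267) = -2937)
-16344/H - 34197/(-80 - 76*C(3)) = -16344/(-2937) - 34197/(-80 - 228*(6 + 3)) = -16344*(-1/2937) - 34197/(-80 - 228*9) = 5448/979 - 34197/(-80 - 76*27) = 5448/979 - 34197/(-80 - 2052) = 5448/979 - 34197/(-2132) = 5448/979 - 34197*(-1/2132) = 5448/979 + 34197/2132 = 45093999/2087228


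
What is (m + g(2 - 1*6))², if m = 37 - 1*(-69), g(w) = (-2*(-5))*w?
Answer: 4356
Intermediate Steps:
g(w) = 10*w
m = 106 (m = 37 + 69 = 106)
(m + g(2 - 1*6))² = (106 + 10*(2 - 1*6))² = (106 + 10*(2 - 6))² = (106 + 10*(-4))² = (106 - 40)² = 66² = 4356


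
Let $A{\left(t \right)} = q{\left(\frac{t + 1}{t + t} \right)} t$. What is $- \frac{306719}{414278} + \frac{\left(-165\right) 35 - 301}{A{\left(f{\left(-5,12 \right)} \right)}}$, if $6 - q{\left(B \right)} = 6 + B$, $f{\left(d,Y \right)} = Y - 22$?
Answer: $- \frac{5037066727}{3728502} \approx -1351.0$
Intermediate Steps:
$f{\left(d,Y \right)} = -22 + Y$
$q{\left(B \right)} = - B$ ($q{\left(B \right)} = 6 - \left(6 + B\right) = - B$)
$A{\left(t \right)} = - \frac{1}{2} - \frac{t}{2}$ ($A{\left(t \right)} = - \frac{t + 1}{t + t} t = - \frac{1 + t}{2 t} t = - \frac{1}{2} - \frac{t}{2}$)
$- \frac{306719}{414278} + \frac{\left(-165\right) 35 - 301}{A{\left(f{\left(-5,12 \right)} \right)}} = - \frac{306719}{414278} + \frac{\left(-165\right) 35 - 301}{- \frac{1}{2} - \frac{-22 + 12}{2}} = \left(-306719\right) \frac{1}{414278} + \frac{-5775 - 301}{- \frac{1}{2} - -5} = - \frac{306719}{414278} - \frac{6076}{- \frac{1}{2} + 5} = - \frac{306719}{414278} - \frac{6076}{\frac{9}{2}} = - \frac{306719}{414278} - \frac{12152}{9} = - \frac{5037066727}{3728502}$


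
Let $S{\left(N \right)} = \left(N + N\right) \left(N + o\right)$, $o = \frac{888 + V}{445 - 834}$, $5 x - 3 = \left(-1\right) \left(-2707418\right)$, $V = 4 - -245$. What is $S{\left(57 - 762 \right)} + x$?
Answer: $\frac{2994629869}{1945} \approx 1.5397 \cdot 10^{6}$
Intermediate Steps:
$V = 249$ ($V = 4 + 245 = 249$)
$x = \frac{2707421}{5}$ ($x = \frac{3}{5} + \frac{\left(-1\right) \left(-2707418\right)}{5} = \frac{3}{5} + \frac{1}{5} \cdot 2707418 = \frac{3}{5} + \frac{2707418}{5} = \frac{2707421}{5} \approx 5.4148 \cdot 10^{5}$)
$o = - \frac{1137}{389}$ ($o = \frac{888 + 249}{445 - 834} = \frac{1137}{-389} = 1137 \left(- \frac{1}{389}\right) = - \frac{1137}{389} \approx -2.9229$)
$S{\left(N \right)} = 2 N \left(- \frac{1137}{389} + N\right)$ ($S{\left(N \right)} = \left(N + N\right) \left(N - \frac{1137}{389}\right) = 2 N \left(- \frac{1137}{389} + N\right)$)
$S{\left(57 - 762 \right)} + x = \frac{2 \left(57 - 762\right) \left(-1137 + 389 \left(57 - 762\right)\right)}{389} + \frac{2707421}{5} = \frac{2}{389} \left(-705\right) \left(-1137 + 389 \left(-705\right)\right) + \frac{2707421}{5} = \frac{2}{389} \left(-705\right) \left(-1137 - 274245\right) + \frac{2707421}{5} = \frac{2}{389} \left(-705\right) \left(-275382\right) + \frac{2707421}{5} = \frac{388288620}{389} + \frac{2707421}{5} = \frac{2994629869}{1945}$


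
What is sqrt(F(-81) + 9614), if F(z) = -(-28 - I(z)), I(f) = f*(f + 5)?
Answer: sqrt(15798) ≈ 125.69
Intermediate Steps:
I(f) = f*(5 + f)
F(z) = 28 + z*(5 + z) (F(z) = -(-28 - z*(5 + z)) = 28 + z*(5 + z))
sqrt(F(-81) + 9614) = sqrt((28 - 81*(5 - 81)) + 9614) = sqrt((28 - 81*(-76)) + 9614) = sqrt((28 + 6156) + 9614) = sqrt(6184 + 9614) = sqrt(15798)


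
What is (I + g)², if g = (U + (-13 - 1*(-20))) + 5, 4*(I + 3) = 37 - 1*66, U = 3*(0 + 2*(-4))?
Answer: 7921/16 ≈ 495.06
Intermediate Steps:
U = -24 (U = 3*(0 - 8) = 3*(-8) = -24)
I = -41/4 (I = -3 + (37 - 1*66)/4 = -3 + (37 - 66)/4 = -3 + (¼)*(-29) = -3 - 29/4 = -41/4 ≈ -10.250)
g = -12 (g = (-24 + (-13 - 1*(-20))) + 5 = (-24 + (-13 + 20)) + 5 = (-24 + 7) + 5 = -17 + 5 = -12)
(I + g)² = (-41/4 - 12)² = (-89/4)² = 7921/16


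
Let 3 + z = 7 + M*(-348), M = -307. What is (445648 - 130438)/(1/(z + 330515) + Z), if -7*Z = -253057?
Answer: 9847047825/1129344329 ≈ 8.7193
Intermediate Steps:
z = 106840 (z = -3 + (7 - 307*(-348)) = -3 + (7 + 106836) = -3 + 106843 = 106840)
Z = 36151 (Z = -⅐*(-253057) = 36151)
(445648 - 130438)/(1/(z + 330515) + Z) = (445648 - 130438)/(1/(106840 + 330515) + 36151) = 315210/(1/437355 + 36151) = 315210/(15810820606/437355) = 315210*(437355/15810820606) = 9847047825/1129344329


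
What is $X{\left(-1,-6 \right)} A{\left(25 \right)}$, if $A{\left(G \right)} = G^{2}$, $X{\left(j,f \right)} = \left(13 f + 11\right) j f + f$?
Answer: $-255000$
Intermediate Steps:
$X{\left(j,f \right)} = f + f j \left(11 + 13 f\right)$ ($X{\left(j,f \right)} = \left(11 + 13 f\right) j f + f = j \left(11 + 13 f\right) f + f = f j \left(11 + 13 f\right) + f = f + f j \left(11 + 13 f\right)$)
$X{\left(-1,-6 \right)} A{\left(25 \right)} = - 6 \left(1 + 11 \left(-1\right) + 13 \left(-6\right) \left(-1\right)\right) 25^{2} = - 6 \left(1 - 11 + 78\right) 625 = \left(-6\right) 68 \cdot 625 = \left(-408\right) 625 = -255000$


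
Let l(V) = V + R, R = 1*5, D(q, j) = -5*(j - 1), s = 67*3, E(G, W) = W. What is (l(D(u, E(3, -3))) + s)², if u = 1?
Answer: 51076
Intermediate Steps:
s = 201
D(q, j) = 5 - 5*j (D(q, j) = -5*(-1 + j) = 5 - 5*j)
R = 5
l(V) = 5 + V (l(V) = V + 5 = 5 + V)
(l(D(u, E(3, -3))) + s)² = ((5 + (5 - 5*(-3))) + 201)² = ((5 + (5 + 15)) + 201)² = ((5 + 20) + 201)² = (25 + 201)² = 226² = 51076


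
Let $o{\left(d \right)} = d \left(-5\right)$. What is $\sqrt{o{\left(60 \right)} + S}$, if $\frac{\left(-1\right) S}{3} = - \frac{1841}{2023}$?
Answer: $\frac{i \sqrt{85911}}{17} \approx 17.242 i$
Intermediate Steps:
$o{\left(d \right)} = - 5 d$
$S = \frac{789}{289}$ ($S = - 3 \left(- \frac{1841}{2023}\right) = - 3 \left(\left(-1841\right) \frac{1}{2023}\right) = \left(-3\right) \left(- \frac{263}{289}\right) = \frac{789}{289} \approx 2.7301$)
$\sqrt{o{\left(60 \right)} + S} = \sqrt{\left(-5\right) 60 + \frac{789}{289}} = \sqrt{-300 + \frac{789}{289}} = \sqrt{- \frac{85911}{289}} = \frac{i \sqrt{85911}}{17}$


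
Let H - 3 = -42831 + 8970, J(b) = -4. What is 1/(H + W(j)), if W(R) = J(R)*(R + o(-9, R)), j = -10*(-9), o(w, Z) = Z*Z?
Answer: -1/66618 ≈ -1.5011e-5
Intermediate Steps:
o(w, Z) = Z²
j = 90
W(R) = -4*R - 4*R² (W(R) = -4*(R + R²) = -4*R - 4*R²)
H = -33858 (H = 3 + (-42831 + 8970) = 3 - 33861 = -33858)
1/(H + W(j)) = 1/(-33858 + 4*90*(-1 - 1*90)) = 1/(-33858 + 4*90*(-1 - 90)) = 1/(-33858 + 4*90*(-91)) = 1/(-33858 - 32760) = 1/(-66618) = -1/66618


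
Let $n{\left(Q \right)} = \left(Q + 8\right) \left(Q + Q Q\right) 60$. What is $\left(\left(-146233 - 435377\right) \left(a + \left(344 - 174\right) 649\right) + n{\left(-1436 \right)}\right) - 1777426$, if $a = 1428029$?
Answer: $-1071284104216$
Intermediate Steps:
$n{\left(Q \right)} = 60 \left(8 + Q\right) \left(Q + Q^{2}\right)$ ($n{\left(Q \right)} = \left(8 + Q\right) \left(Q + Q^{2}\right) 60 = 60 \left(8 + Q\right) \left(Q + Q^{2}\right)$)
$\left(\left(-146233 - 435377\right) \left(a + \left(344 - 174\right) 649\right) + n{\left(-1436 \right)}\right) - 1777426 = \left(\left(-146233 - 435377\right) \left(1428029 + \left(344 - 174\right) 649\right) + 60 \left(-1436\right) \left(8 + \left(-1436\right)^{2} + 9 \left(-1436\right)\right)\right) - 1777426 = \left(- 581610 \left(1428029 + 170 \cdot 649\right) + 60 \left(-1436\right) \left(8 + 2062096 - 12924\right)\right) - 1777426 = \left(- 581610 \left(1428029 + 110330\right) + 60 \left(-1436\right) 2049180\right) - 1777426 = \left(\left(-581610\right) 1538359 - 176557348800\right) - 1777426 = \left(-894724977990 - 176557348800\right) - 1777426 = -1071282326790 - 1777426 = -1071284104216$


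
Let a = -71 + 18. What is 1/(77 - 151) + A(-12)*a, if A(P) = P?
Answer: 47063/74 ≈ 635.99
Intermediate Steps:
a = -53
1/(77 - 151) + A(-12)*a = 1/(77 - 151) - 12*(-53) = 1/(-74) + 636 = -1/74 + 636 = 47063/74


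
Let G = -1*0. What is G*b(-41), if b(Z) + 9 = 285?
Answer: 0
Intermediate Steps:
b(Z) = 276 (b(Z) = -9 + 285 = 276)
G = 0
G*b(-41) = 0*276 = 0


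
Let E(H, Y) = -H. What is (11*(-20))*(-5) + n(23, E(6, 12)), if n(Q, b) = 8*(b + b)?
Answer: 1004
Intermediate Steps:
n(Q, b) = 16*b (n(Q, b) = 8*(2*b) = 16*b)
(11*(-20))*(-5) + n(23, E(6, 12)) = (11*(-20))*(-5) + 16*(-1*6) = -220*(-5) + 16*(-6) = 1100 - 96 = 1004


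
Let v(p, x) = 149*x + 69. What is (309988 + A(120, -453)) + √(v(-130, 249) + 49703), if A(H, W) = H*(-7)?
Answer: 309148 + √86873 ≈ 3.0944e+5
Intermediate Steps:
v(p, x) = 69 + 149*x
A(H, W) = -7*H
(309988 + A(120, -453)) + √(v(-130, 249) + 49703) = (309988 - 7*120) + √((69 + 149*249) + 49703) = (309988 - 840) + √((69 + 37101) + 49703) = 309148 + √(37170 + 49703) = 309148 + √86873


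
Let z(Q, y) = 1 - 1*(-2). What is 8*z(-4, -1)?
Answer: 24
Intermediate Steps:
z(Q, y) = 3 (z(Q, y) = 1 + 2 = 3)
8*z(-4, -1) = 8*3 = 24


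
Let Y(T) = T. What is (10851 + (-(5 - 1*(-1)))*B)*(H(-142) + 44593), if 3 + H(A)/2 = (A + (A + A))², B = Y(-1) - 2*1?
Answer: 4429541391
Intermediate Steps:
B = -3 (B = -1 - 2*1 = -1 - 2 = -3)
H(A) = -6 + 18*A² (H(A) = -6 + 2*(A + (A + A))² = -6 + 2*(A + 2*A)² = -6 + 2*(3*A)² = -6 + 2*(9*A²) = -6 + 18*A²)
(10851 + (-(5 - 1*(-1)))*B)*(H(-142) + 44593) = (10851 - (5 - 1*(-1))*(-3))*((-6 + 18*(-142)²) + 44593) = (10851 - (5 + 1)*(-3))*((-6 + 18*20164) + 44593) = (10851 - 1*6*(-3))*((-6 + 362952) + 44593) = (10851 - 6*(-3))*(362946 + 44593) = (10851 + 18)*407539 = 10869*407539 = 4429541391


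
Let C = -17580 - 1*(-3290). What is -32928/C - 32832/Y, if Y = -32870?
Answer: 4082928/1236085 ≈ 3.3031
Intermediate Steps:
C = -14290 (C = -17580 + 3290 = -14290)
-32928/C - 32832/Y = -32928/(-14290) - 32832/(-32870) = -32928*(-1/14290) - 32832*(-1/32870) = 16464/7145 + 864/865 = 4082928/1236085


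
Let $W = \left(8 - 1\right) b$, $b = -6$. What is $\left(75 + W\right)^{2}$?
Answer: $1089$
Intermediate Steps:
$W = -42$ ($W = \left(8 - 1\right) \left(-6\right) = 7 \left(-6\right) = -42$)
$\left(75 + W\right)^{2} = \left(75 - 42\right)^{2} = 33^{2} = 1089$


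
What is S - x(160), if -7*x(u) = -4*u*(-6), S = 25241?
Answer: 180527/7 ≈ 25790.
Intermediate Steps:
x(u) = -24*u/7 (x(u) = -(-4*u)*(-6)/7 = -24*u/7)
S - x(160) = 25241 - (-24)*160/7 = 25241 - 1*(-3840/7) = 25241 + 3840/7 = 180527/7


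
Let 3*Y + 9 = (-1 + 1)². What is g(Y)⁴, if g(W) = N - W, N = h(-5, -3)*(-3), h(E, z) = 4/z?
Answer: 2401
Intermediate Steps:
N = 4 (N = (4/(-3))*(-3) = (4*(-⅓))*(-3) = -4/3*(-3) = 4)
Y = -3 (Y = -3 + (-1 + 1)²/3 = -3 + (⅓)*0² = -3 + (⅓)*0 = -3 + 0 = -3)
g(W) = 4 - W
g(Y)⁴ = (4 - 1*(-3))⁴ = (4 + 3)⁴ = 7⁴ = 2401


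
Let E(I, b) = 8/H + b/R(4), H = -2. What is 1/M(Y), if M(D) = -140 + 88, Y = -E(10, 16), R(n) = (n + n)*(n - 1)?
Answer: -1/52 ≈ -0.019231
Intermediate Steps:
R(n) = 2*n*(-1 + n) (R(n) = (2*n)*(-1 + n) = 2*n*(-1 + n))
E(I, b) = -4 + b/24 (E(I, b) = 8/(-2) + b/((2*4*(-1 + 4))) = 8*(-1/2) + b/((2*4*3)) = -4 + b/24)
Y = 10/3 (Y = -(-4 + (1/24)*16) = -(-4 + 2/3) = -1*(-10/3) = 10/3 ≈ 3.3333)
M(D) = -52
1/M(Y) = 1/(-52) = -1/52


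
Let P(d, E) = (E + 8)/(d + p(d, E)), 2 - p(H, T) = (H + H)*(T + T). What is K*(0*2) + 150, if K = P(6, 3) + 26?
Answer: 150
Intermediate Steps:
p(H, T) = 2 - 4*H*T (p(H, T) = 2 - (H + H)*(T + T) = 2 - 2*H*2*T = 2 - 4*H*T)
P(d, E) = (8 + E)/(2 + d - 4*E*d) (P(d, E) = (E + 8)/(d + (2 - 4*d*E)) = (8 + E)/(d + (2 - 4*E*d)) = (8 + E)/(2 + d - 4*E*d))
K = 1653/64 (K = (8 + 3)/(2 + 6 - 4*3*6) + 26 = 11/(2 + 6 - 72) + 26 = 11/(-64) + 26 = -1/64*11 + 26 = -11/64 + 26 = 1653/64 ≈ 25.828)
K*(0*2) + 150 = 1653*(0*2)/64 + 150 = (1653/64)*0 + 150 = 0 + 150 = 150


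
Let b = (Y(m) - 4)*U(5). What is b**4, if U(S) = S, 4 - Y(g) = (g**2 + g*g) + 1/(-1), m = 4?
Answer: 577200625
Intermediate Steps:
Y(g) = 5 - 2*g**2 (Y(g) = 4 - ((g**2 + g*g) + 1/(-1)) = 4 - ((g**2 + g**2) + 1*(-1)) = 4 - (2*g**2 - 1) = 4 - (-1 + 2*g**2) = 4 + (1 - 2*g**2) = 5 - 2*g**2)
b = -155 (b = ((5 - 2*4**2) - 4)*5 = ((5 - 2*16) - 4)*5 = ((5 - 32) - 4)*5 = (-27 - 4)*5 = -31*5 = -155)
b**4 = (-155)**4 = 577200625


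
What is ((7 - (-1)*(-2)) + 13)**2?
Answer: 324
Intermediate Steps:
((7 - (-1)*(-2)) + 13)**2 = ((7 - 1*2) + 13)**2 = ((7 - 2) + 13)**2 = (5 + 13)**2 = 18**2 = 324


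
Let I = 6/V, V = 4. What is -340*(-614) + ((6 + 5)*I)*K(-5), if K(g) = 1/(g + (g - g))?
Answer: 2087567/10 ≈ 2.0876e+5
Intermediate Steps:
I = 3/2 (I = 6/4 = 6*(1/4) = 3/2 ≈ 1.5000)
K(g) = 1/g (K(g) = 1/(g + 0) = 1/g)
-340*(-614) + ((6 + 5)*I)*K(-5) = -340*(-614) + ((6 + 5)*(3/2))/(-5) = 208760 + (11*(3/2))*(-1/5) = 208760 + (33/2)*(-1/5) = 208760 - 33/10 = 2087567/10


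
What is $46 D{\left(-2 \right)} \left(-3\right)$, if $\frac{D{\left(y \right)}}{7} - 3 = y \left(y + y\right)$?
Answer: $-10626$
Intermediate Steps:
$D{\left(y \right)} = 21 + 14 y^{2}$ ($D{\left(y \right)} = 21 + 7 y \left(y + y\right) = 21 + 7 y 2 y = 21 + 7 \cdot 2 y^{2} = 21 + 14 y^{2}$)
$46 D{\left(-2 \right)} \left(-3\right) = 46 \left(21 + 14 \left(-2\right)^{2}\right) \left(-3\right) = 46 \left(21 + 14 \cdot 4\right) \left(-3\right) = 46 \left(21 + 56\right) \left(-3\right) = 46 \cdot 77 \left(-3\right) = 3542 \left(-3\right) = -10626$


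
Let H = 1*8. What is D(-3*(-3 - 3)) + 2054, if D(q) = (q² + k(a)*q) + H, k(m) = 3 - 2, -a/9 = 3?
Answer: 2404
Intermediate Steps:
a = -27 (a = -9*3 = -27)
k(m) = 1
H = 8
D(q) = 8 + q + q² (D(q) = (q² + 1*q) + 8 = (q² + q) + 8 = (q + q²) + 8 = 8 + q + q²)
D(-3*(-3 - 3)) + 2054 = (8 - 3*(-3 - 3) + (-3*(-3 - 3))²) + 2054 = (8 - 3*(-6) + (-3*(-6))²) + 2054 = (8 + 18 + 18²) + 2054 = (8 + 18 + 324) + 2054 = 350 + 2054 = 2404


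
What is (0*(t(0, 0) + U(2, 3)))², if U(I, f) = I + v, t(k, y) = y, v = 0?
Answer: 0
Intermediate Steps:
U(I, f) = I (U(I, f) = I + 0 = I)
(0*(t(0, 0) + U(2, 3)))² = (0*(0 + 2))² = (0*2)² = 0² = 0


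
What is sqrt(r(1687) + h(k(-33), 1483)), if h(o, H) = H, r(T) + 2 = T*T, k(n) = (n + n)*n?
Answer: 5*sqrt(113898) ≈ 1687.4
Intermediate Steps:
k(n) = 2*n**2 (k(n) = (2*n)*n = 2*n**2)
r(T) = -2 + T**2 (r(T) = -2 + T*T = -2 + T**2)
sqrt(r(1687) + h(k(-33), 1483)) = sqrt((-2 + 1687**2) + 1483) = sqrt((-2 + 2845969) + 1483) = sqrt(2845967 + 1483) = sqrt(2847450) = 5*sqrt(113898)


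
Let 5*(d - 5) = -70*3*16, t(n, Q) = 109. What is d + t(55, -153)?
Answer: -558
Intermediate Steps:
d = -667 (d = 5 + (-70*3*16)/5 = 5 + (-35*6*16)/5 = 5 + (-210*16)/5 = 5 + (⅕)*(-3360) = 5 - 672 = -667)
d + t(55, -153) = -667 + 109 = -558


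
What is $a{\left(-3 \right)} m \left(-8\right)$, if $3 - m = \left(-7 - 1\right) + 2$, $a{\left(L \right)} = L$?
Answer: $216$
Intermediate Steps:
$m = 9$ ($m = 3 - \left(\left(-7 - 1\right) + 2\right) = 3 - \left(-8 + 2\right) = 3 - -6 = 3 + 6 = 9$)
$a{\left(-3 \right)} m \left(-8\right) = \left(-3\right) 9 \left(-8\right) = \left(-27\right) \left(-8\right) = 216$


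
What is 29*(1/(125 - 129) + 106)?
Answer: 12267/4 ≈ 3066.8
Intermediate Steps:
29*(1/(125 - 129) + 106) = 29*(1/(-4) + 106) = 29*(-¼ + 106) = 29*(423/4) = 12267/4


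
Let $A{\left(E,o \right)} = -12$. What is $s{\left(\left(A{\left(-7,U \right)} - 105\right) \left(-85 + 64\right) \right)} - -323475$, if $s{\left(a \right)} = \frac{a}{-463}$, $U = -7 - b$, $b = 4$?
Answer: $\frac{149766468}{463} \approx 3.2347 \cdot 10^{5}$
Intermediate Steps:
$U = -11$ ($U = -7 - 4 = -11$)
$s{\left(a \right)} = - \frac{a}{463}$ ($s{\left(a \right)} = a \left(- \frac{1}{463}\right) = - \frac{a}{463}$)
$s{\left(\left(A{\left(-7,U \right)} - 105\right) \left(-85 + 64\right) \right)} - -323475 = - \frac{\left(-12 - 105\right) \left(-85 + 64\right)}{463} - -323475 = - \frac{\left(-117\right) \left(-21\right)}{463} + 323475 = \left(- \frac{1}{463}\right) 2457 + 323475 = - \frac{2457}{463} + 323475 = \frac{149766468}{463}$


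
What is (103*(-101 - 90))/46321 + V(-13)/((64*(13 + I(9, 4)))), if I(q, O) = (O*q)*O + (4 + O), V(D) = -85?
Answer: -3848803/8893632 ≈ -0.43276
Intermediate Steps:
I(q, O) = 4 + O + q*O**2 (I(q, O) = q*O**2 + (4 + O) = 4 + O + q*O**2)
(103*(-101 - 90))/46321 + V(-13)/((64*(13 + I(9, 4)))) = (103*(-101 - 90))/46321 - 85*1/(64*(13 + (4 + 4 + 9*4**2))) = (103*(-191))*(1/46321) - 85*1/(64*(13 + (4 + 4 + 9*16))) = -19673*1/46321 - 85*1/(64*(13 + (4 + 4 + 144))) = -19673/46321 - 85*1/(64*(13 + 152)) = -19673/46321 - 85/(64*165) = -19673/46321 - 85/10560 = -19673/46321 - 85*1/10560 = -19673/46321 - 17/2112 = -3848803/8893632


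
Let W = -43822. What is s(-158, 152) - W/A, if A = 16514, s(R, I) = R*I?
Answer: -198278201/8257 ≈ -24013.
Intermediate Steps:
s(R, I) = I*R
s(-158, 152) - W/A = 152*(-158) - (-43822)/16514 = -24016 - (-43822)/16514 = -24016 - 1*(-21911/8257) = -24016 + 21911/8257 = -198278201/8257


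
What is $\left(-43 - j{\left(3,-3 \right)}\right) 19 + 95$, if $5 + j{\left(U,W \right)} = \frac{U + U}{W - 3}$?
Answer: $-608$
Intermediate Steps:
$j{\left(U,W \right)} = -5 + \frac{2 U}{-3 + W}$ ($j{\left(U,W \right)} = -5 + \frac{U + U}{W - 3} = -5 + \frac{2 U}{-3 + W}$)
$\left(-43 - j{\left(3,-3 \right)}\right) 19 + 95 = \left(-43 - \frac{15 - -15 + 2 \cdot 3}{-3 - 3}\right) 19 + 95 = \left(-43 - \frac{15 + 15 + 6}{-6}\right) 19 + 95 = \left(-43 - \left(- \frac{1}{6}\right) 36\right) 19 + 95 = \left(-43 - -6\right) 19 + 95 = \left(-43 + 6\right) 19 + 95 = \left(-37\right) 19 + 95 = -703 + 95 = -608$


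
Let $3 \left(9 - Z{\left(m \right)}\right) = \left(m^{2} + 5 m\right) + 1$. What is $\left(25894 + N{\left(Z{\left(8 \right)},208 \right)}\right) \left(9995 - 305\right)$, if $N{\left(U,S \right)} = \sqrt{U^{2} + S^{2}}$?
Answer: $250912860 + 251940 \sqrt{65} \approx 2.5294 \cdot 10^{8}$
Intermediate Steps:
$Z{\left(m \right)} = \frac{26}{3} - \frac{5 m}{3} - \frac{m^{2}}{3}$ ($Z{\left(m \right)} = 9 - \frac{\left(m^{2} + 5 m\right) + 1}{3} = 9 - \frac{1 + m^{2} + 5 m}{3} = 9 - \left(\frac{1}{3} + \frac{m^{2}}{3} + \frac{5 m}{3}\right) = \frac{26}{3} - \frac{5 m}{3} - \frac{m^{2}}{3}$)
$N{\left(U,S \right)} = \sqrt{S^{2} + U^{2}}$
$\left(25894 + N{\left(Z{\left(8 \right)},208 \right)}\right) \left(9995 - 305\right) = \left(25894 + \sqrt{208^{2} + \left(\frac{26}{3} - \frac{40}{3} - \frac{8^{2}}{3}\right)^{2}}\right) \left(9995 - 305\right) = \left(25894 + \sqrt{43264 + \left(\frac{26}{3} - \frac{40}{3} - \frac{64}{3}\right)^{2}}\right) 9690 = \left(25894 + \sqrt{43264 + \left(-26\right)^{2}}\right) 9690 = \left(25894 + \sqrt{43264 + 676}\right) 9690 = \left(25894 + \sqrt{43940}\right) 9690 = \left(25894 + 26 \sqrt{65}\right) 9690 = 250912860 + 251940 \sqrt{65}$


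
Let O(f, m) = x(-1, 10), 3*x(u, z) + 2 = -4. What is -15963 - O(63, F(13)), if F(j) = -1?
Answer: -15961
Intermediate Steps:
x(u, z) = -2 (x(u, z) = -⅔ + (⅓)*(-4) = -⅔ - 4/3 = -2)
O(f, m) = -2
-15963 - O(63, F(13)) = -15963 - 1*(-2) = -15963 + 2 = -15961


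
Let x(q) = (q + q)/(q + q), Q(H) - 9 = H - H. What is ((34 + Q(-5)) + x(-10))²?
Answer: 1936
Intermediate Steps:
Q(H) = 9 (Q(H) = 9 + (H - H) = 9 + 0 = 9)
x(q) = 1 (x(q) = (2*q)/((2*q)) = (2*q)*(1/(2*q)) = 1)
((34 + Q(-5)) + x(-10))² = ((34 + 9) + 1)² = (43 + 1)² = 44² = 1936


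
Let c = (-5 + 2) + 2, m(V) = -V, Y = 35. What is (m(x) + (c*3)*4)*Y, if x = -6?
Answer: -210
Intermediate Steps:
c = -1 (c = -3 + 2 = -1)
(m(x) + (c*3)*4)*Y = (-1*(-6) - 1*3*4)*35 = (6 - 3*4)*35 = (6 - 12)*35 = -6*35 = -210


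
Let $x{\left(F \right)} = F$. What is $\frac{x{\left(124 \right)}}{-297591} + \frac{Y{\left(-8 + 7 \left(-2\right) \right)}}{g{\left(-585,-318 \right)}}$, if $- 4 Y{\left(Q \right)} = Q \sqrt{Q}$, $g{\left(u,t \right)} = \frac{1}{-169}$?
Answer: $- \frac{124}{297591} - \frac{1859 i \sqrt{22}}{2} \approx -0.00041668 - 4359.7 i$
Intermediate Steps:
$g{\left(u,t \right)} = - \frac{1}{169}$
$Y{\left(Q \right)} = - \frac{Q^{\frac{3}{2}}}{4}$ ($Y{\left(Q \right)} = - \frac{Q \sqrt{Q}}{4} = - \frac{Q^{\frac{3}{2}}}{4}$)
$\frac{x{\left(124 \right)}}{-297591} + \frac{Y{\left(-8 + 7 \left(-2\right) \right)}}{g{\left(-585,-318 \right)}} = \frac{124}{-297591} + \frac{\left(- \frac{1}{4}\right) \left(-8 + 7 \left(-2\right)\right)^{\frac{3}{2}}}{- \frac{1}{169}} = 124 \left(- \frac{1}{297591}\right) + - \frac{\left(-8 - 14\right)^{\frac{3}{2}}}{4} \left(-169\right) = - \frac{124}{297591} + - \frac{\left(-22\right)^{\frac{3}{2}}}{4} \left(-169\right) = - \frac{124}{297591} + - \frac{\left(-22\right) i \sqrt{22}}{4} \left(-169\right) = - \frac{124}{297591} + \frac{11 i \sqrt{22}}{2} \left(-169\right) = - \frac{124}{297591} - \frac{1859 i \sqrt{22}}{2}$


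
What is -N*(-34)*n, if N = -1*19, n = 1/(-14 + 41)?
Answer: -646/27 ≈ -23.926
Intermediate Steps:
n = 1/27 ≈ 0.037037
N = -19
-N*(-34)*n = -(-19*(-34))/27 = -646/27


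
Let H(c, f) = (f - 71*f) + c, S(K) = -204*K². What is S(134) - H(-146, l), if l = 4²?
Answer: -3661758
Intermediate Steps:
l = 16
H(c, f) = c - 70*f (H(c, f) = -70*f + c = c - 70*f)
S(134) - H(-146, l) = -204*134² - (-146 - 70*16) = -204*17956 - (-146 - 1120) = -3663024 - 1*(-1266) = -3663024 + 1266 = -3661758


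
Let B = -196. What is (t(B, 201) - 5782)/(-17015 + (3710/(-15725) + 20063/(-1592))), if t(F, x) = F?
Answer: 29930889520/85255661999 ≈ 0.35107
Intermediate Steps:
(t(B, 201) - 5782)/(-17015 + (3710/(-15725) + 20063/(-1592))) = (-196 - 5782)/(-17015 + (3710/(-15725) + 20063/(-1592))) = -5978/(-17015 + (3710*(-1/15725) + 20063*(-1/1592))) = -5978/(-17015 + (-742/3145 - 20063/1592)) = -5978/(-17015 - 64279399/5006840) = -5978/(-85255661999/5006840) = -5978*(-5006840/85255661999) = 29930889520/85255661999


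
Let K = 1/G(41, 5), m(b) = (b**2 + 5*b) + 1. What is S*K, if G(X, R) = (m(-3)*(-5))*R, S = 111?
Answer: 111/125 ≈ 0.88800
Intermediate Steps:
m(b) = 1 + b**2 + 5*b
G(X, R) = 25*R (G(X, R) = ((1 + (-3)**2 + 5*(-3))*(-5))*R = ((1 + 9 - 15)*(-5))*R = (-5*(-5))*R = 25*R)
K = 1/125 (K = 1/(25*5) = 1/125 ≈ 0.0080000)
S*K = 111*(1/125) = 111/125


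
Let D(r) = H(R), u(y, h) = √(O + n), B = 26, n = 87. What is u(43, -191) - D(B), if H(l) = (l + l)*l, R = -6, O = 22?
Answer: -72 + √109 ≈ -61.560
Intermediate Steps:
u(y, h) = √109 (u(y, h) = √(22 + 87) = √109)
H(l) = 2*l² (H(l) = (2*l)*l = 2*l²)
D(r) = 72 (D(r) = 2*(-6)² = 2*36 = 72)
u(43, -191) - D(B) = √109 - 1*72 = √109 - 72 = -72 + √109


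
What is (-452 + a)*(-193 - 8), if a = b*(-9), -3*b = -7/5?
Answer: 458481/5 ≈ 91696.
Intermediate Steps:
b = 7/15 (b = -(-7)/(3*5) = -⅓*(-7/5) = 7/15 ≈ 0.46667)
a = -21/5 (a = (7/15)*(-9) = -21/5 ≈ -4.2000)
(-452 + a)*(-193 - 8) = (-452 - 21/5)*(-193 - 8) = -2281/5*(-201) = 458481/5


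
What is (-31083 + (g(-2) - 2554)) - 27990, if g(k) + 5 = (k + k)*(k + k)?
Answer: -61616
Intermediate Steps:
g(k) = -5 + 4*k² (g(k) = -5 + (k + k)*(k + k) = -5 + (2*k)*(2*k) = -5 + 4*k²)
(-31083 + (g(-2) - 2554)) - 27990 = (-31083 + ((-5 + 4*(-2)²) - 2554)) - 27990 = (-31083 + ((-5 + 4*4) - 2554)) - 27990 = (-31083 + ((-5 + 16) - 2554)) - 27990 = (-31083 + (11 - 2554)) - 27990 = (-31083 - 2543) - 27990 = -33626 - 27990 = -61616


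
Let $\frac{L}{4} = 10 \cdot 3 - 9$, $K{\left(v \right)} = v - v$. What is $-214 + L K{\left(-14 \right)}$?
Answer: $-214$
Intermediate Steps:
$K{\left(v \right)} = 0$
$L = 84$ ($L = 4 \left(10 \cdot 3 - 9\right) = 4 \left(30 - 9\right) = 4 \cdot 21 = 84$)
$-214 + L K{\left(-14 \right)} = -214 + 84 \cdot 0 = -214 + 0 = -214$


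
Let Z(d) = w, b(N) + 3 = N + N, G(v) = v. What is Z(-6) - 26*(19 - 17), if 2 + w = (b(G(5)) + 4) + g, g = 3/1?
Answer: -40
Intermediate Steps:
g = 3 (g = 3*1 = 3)
b(N) = -3 + 2*N (b(N) = -3 + (N + N) = -3 + 2*N)
w = 12 (w = -2 + (((-3 + 2*5) + 4) + 3) = -2 + (((-3 + 10) + 4) + 3) = -2 + ((7 + 4) + 3) = -2 + (11 + 3) = -2 + 14 = 12)
Z(d) = 12
Z(-6) - 26*(19 - 17) = 12 - 26*(19 - 17) = 12 - 26*2 = 12 - 52 = -40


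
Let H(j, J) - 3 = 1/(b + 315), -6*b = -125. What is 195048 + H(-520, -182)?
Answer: 393027771/2015 ≈ 1.9505e+5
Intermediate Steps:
b = 125/6 (b = -⅙*(-125) = 125/6 ≈ 20.833)
H(j, J) = 6051/2015 (H(j, J) = 3 + 1/(125/6 + 315) = 3 + 1/(2015/6) = 3 + 6/2015 = 6051/2015)
195048 + H(-520, -182) = 195048 + 6051/2015 = 393027771/2015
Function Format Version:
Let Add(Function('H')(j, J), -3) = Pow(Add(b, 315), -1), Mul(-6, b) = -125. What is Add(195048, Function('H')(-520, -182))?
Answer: Rational(393027771, 2015) ≈ 1.9505e+5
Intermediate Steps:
b = Rational(125, 6) (b = Mul(Rational(-1, 6), -125) = Rational(125, 6) ≈ 20.833)
Function('H')(j, J) = Rational(6051, 2015) (Function('H')(j, J) = Add(3, Pow(Add(Rational(125, 6), 315), -1)) = Add(3, Pow(Rational(2015, 6), -1)) = Add(3, Rational(6, 2015)) = Rational(6051, 2015))
Add(195048, Function('H')(-520, -182)) = Add(195048, Rational(6051, 2015)) = Rational(393027771, 2015)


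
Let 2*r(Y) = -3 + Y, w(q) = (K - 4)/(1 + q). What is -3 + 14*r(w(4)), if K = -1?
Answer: -31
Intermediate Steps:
w(q) = -5/(1 + q) (w(q) = (-1 - 4)/(1 + q) = -5/(1 + q))
r(Y) = -3/2 + Y/2 (r(Y) = (-3 + Y)/2 = -3/2 + Y/2)
-3 + 14*r(w(4)) = -3 + 14*(-3/2 + (-5/(1 + 4))/2) = -3 + 14*(-3/2 + (-5/5)/2) = -3 + 14*(-3/2 + (-5*1/5)/2) = -3 + 14*(-3/2 + (1/2)*(-1)) = -3 + 14*(-3/2 - 1/2) = -3 + 14*(-2) = -3 - 28 = -31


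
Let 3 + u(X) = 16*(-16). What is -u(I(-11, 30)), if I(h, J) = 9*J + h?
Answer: 259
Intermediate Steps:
I(h, J) = h + 9*J
u(X) = -259 (u(X) = -3 + 16*(-16) = -3 - 256 = -259)
-u(I(-11, 30)) = -1*(-259) = 259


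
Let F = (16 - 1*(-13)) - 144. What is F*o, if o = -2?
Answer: 230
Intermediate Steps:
F = -115 (F = (16 + 13) - 144 = 29 - 144 = -115)
F*o = -115*(-2) = 230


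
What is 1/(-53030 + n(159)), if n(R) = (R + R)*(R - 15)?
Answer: -1/7238 ≈ -0.00013816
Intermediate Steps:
n(R) = 2*R*(-15 + R) (n(R) = (2*R)*(-15 + R) = 2*R*(-15 + R))
1/(-53030 + n(159)) = 1/(-53030 + 2*159*(-15 + 159)) = 1/(-53030 + 2*159*144) = 1/(-53030 + 45792) = 1/(-7238) = -1/7238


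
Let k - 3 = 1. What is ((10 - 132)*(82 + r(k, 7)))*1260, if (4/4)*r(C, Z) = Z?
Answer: -13681080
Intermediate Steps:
k = 4 (k = 3 + 1 = 4)
r(C, Z) = Z
((10 - 132)*(82 + r(k, 7)))*1260 = ((10 - 132)*(82 + 7))*1260 = -122*89*1260 = -10858*1260 = -13681080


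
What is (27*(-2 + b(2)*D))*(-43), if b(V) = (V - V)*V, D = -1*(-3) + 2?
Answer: 2322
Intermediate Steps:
D = 5 (D = 3 + 2 = 5)
b(V) = 0 (b(V) = 0*V = 0)
(27*(-2 + b(2)*D))*(-43) = (27*(-2 + 0*5))*(-43) = (27*(-2 + 0))*(-43) = (27*(-2))*(-43) = -54*(-43) = 2322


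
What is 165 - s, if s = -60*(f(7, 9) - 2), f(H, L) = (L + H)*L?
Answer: 8685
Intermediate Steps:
f(H, L) = L*(H + L) (f(H, L) = (H + L)*L = L*(H + L))
s = -8520 (s = -60*(9*(7 + 9) - 2) = -60*(9*16 - 2) = -60*(144 - 2) = -60*142 = -8520)
165 - s = 165 - 1*(-8520) = 165 + 8520 = 8685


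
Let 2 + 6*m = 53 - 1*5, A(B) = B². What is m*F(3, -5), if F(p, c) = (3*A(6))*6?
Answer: 4968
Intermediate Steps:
F(p, c) = 648 (F(p, c) = (3*6²)*6 = (3*36)*6 = 108*6 = 648)
m = 23/3 (m = -⅓ + (53 - 1*5)/6 = -⅓ + (53 - 5)/6 = -⅓ + (⅙)*48 = -⅓ + 8 = 23/3 ≈ 7.6667)
m*F(3, -5) = (23/3)*648 = 4968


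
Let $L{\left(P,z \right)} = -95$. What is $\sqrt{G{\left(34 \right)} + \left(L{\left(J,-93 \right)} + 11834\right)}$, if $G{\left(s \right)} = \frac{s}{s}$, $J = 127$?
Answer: $2 \sqrt{2935} \approx 108.35$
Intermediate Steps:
$G{\left(s \right)} = 1$
$\sqrt{G{\left(34 \right)} + \left(L{\left(J,-93 \right)} + 11834\right)} = \sqrt{1 + \left(-95 + 11834\right)} = \sqrt{1 + 11739} = \sqrt{11740} = 2 \sqrt{2935}$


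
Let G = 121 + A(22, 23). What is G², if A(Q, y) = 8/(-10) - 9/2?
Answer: 1338649/100 ≈ 13386.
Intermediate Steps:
A(Q, y) = -53/10 (A(Q, y) = 8*(-⅒) - 9*½ = -⅘ - 9/2 = -53/10)
G = 1157/10 (G = 121 - 53/10 = 1157/10 ≈ 115.70)
G² = (1157/10)² = 1338649/100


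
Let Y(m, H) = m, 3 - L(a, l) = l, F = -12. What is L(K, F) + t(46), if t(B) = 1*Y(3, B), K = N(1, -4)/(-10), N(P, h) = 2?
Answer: 18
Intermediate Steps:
K = -⅕ (K = 2/(-10) = 2*(-⅒) = -⅕ ≈ -0.20000)
L(a, l) = 3 - l
t(B) = 3 (t(B) = 1*3 = 3)
L(K, F) + t(46) = (3 - 1*(-12)) + 3 = (3 + 12) + 3 = 15 + 3 = 18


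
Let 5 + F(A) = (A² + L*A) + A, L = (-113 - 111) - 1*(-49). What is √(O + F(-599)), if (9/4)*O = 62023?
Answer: 11*√36490/3 ≈ 700.42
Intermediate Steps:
O = 248092/9 (O = (4/9)*62023 = 248092/9 ≈ 27566.)
L = -175 (L = -224 + 49 = -175)
F(A) = -5 + A² - 174*A (F(A) = -5 + ((A² - 175*A) + A) = -5 + (A² - 174*A) = -5 + A² - 174*A)
√(O + F(-599)) = √(248092/9 + (-5 + (-599)² - 174*(-599))) = √(248092/9 + (-5 + 358801 + 104226)) = √(248092/9 + 463022) = √(4415290/9) = 11*√36490/3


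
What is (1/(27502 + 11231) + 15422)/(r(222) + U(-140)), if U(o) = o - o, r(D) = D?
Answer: 597340327/8598726 ≈ 69.469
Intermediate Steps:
U(o) = 0
(1/(27502 + 11231) + 15422)/(r(222) + U(-140)) = (1/(27502 + 11231) + 15422)/(222 + 0) = (1/38733 + 15422)/222 = (1/38733 + 15422)*(1/222) = (597340327/38733)*(1/222) = 597340327/8598726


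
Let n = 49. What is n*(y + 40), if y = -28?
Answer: 588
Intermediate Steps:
n*(y + 40) = 49*(-28 + 40) = 49*12 = 588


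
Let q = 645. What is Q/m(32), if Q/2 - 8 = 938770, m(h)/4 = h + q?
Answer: 469389/677 ≈ 693.34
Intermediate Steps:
m(h) = 2580 + 4*h (m(h) = 4*(h + 645) = 4*(645 + h) = 2580 + 4*h)
Q = 1877556 (Q = 16 + 2*938770 = 16 + 1877540 = 1877556)
Q/m(32) = 1877556/(2580 + 4*32) = 1877556/(2580 + 128) = 1877556/2708 = 1877556*(1/2708) = 469389/677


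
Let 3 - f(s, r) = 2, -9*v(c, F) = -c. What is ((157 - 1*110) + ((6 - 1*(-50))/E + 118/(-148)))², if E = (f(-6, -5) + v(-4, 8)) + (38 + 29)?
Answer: 17490856009/7907344 ≈ 2212.0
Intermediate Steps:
v(c, F) = c/9 (v(c, F) = -(-1)*c/9 = c/9)
f(s, r) = 1 (f(s, r) = 3 - 1*2 = 3 - 2 = 1)
E = 608/9 (E = (1 + (⅑)*(-4)) + (38 + 29) = (1 - 4/9) + 67 = 5/9 + 67 = 608/9 ≈ 67.556)
((157 - 1*110) + ((6 - 1*(-50))/E + 118/(-148)))² = ((157 - 1*110) + ((6 - 1*(-50))/(608/9) + 118/(-148)))² = ((157 - 110) + ((6 + 50)*(9/608) + 118*(-1/148)))² = (47 + (56*(9/608) - 59/74))² = (47 + (63/76 - 59/74))² = (47 + 89/2812)² = (132253/2812)² = 17490856009/7907344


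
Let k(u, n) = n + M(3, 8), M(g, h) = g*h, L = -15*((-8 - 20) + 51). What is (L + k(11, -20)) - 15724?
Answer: -16065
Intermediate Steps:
L = -345 (L = -15*(-28 + 51) = -15*23 = -345)
k(u, n) = 24 + n (k(u, n) = n + 3*8 = n + 24 = 24 + n)
(L + k(11, -20)) - 15724 = (-345 + (24 - 20)) - 15724 = (-345 + 4) - 15724 = -341 - 15724 = -16065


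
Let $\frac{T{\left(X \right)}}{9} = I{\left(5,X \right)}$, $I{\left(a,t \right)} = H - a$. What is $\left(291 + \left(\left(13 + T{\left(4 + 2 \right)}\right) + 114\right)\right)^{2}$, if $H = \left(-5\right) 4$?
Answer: $37249$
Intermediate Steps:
$H = -20$
$I{\left(a,t \right)} = -20 - a$
$T{\left(X \right)} = -225$ ($T{\left(X \right)} = 9 \left(-20 - 5\right) = 9 \left(-25\right) = -225$)
$\left(291 + \left(\left(13 + T{\left(4 + 2 \right)}\right) + 114\right)\right)^{2} = \left(291 + \left(\left(13 - 225\right) + 114\right)\right)^{2} = \left(291 + \left(-212 + 114\right)\right)^{2} = \left(291 - 98\right)^{2} = 193^{2} = 37249$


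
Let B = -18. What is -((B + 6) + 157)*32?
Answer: -4640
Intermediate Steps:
-((B + 6) + 157)*32 = -((-18 + 6) + 157)*32 = -(-12 + 157)*32 = -145*32 = -1*4640 = -4640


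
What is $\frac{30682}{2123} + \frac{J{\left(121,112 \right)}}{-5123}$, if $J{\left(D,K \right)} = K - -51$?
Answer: $\frac{156837837}{10876129} \approx 14.42$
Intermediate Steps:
$J{\left(D,K \right)} = 51 + K$ ($J{\left(D,K \right)} = K + 51 = 51 + K$)
$\frac{30682}{2123} + \frac{J{\left(121,112 \right)}}{-5123} = \frac{30682}{2123} + \frac{51 + 112}{-5123} = 30682 \cdot \frac{1}{2123} + 163 \left(- \frac{1}{5123}\right) = \frac{30682}{2123} - \frac{163}{5123} = \frac{156837837}{10876129}$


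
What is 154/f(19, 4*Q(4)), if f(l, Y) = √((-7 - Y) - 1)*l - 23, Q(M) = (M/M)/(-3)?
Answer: -10626/8807 - 5852*I*√15/8807 ≈ -1.2065 - 2.5735*I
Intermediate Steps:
Q(M) = -⅓ (Q(M) = 1*(-⅓) = -⅓)
f(l, Y) = -23 + l*√(-8 - Y) (f(l, Y) = √(-8 - Y)*l - 23 = l*√(-8 - Y) - 23 = -23 + l*√(-8 - Y))
154/f(19, 4*Q(4)) = 154/(-23 + 19*√(-8 - 4*(-1)/3)) = 154/(-23 + 19*√(-8 - 1*(-4/3))) = 154/(-23 + 19*√(-8 + 4/3)) = 154/(-23 + 19*√(-20/3)) = 154/(-23 + 19*(2*I*√15/3)) = 154/(-23 + 38*I*√15/3)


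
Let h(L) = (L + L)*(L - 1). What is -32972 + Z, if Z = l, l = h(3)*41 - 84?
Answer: -32564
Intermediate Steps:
h(L) = 2*L*(-1 + L) (h(L) = (2*L)*(-1 + L) = 2*L*(-1 + L))
l = 408 (l = (2*3*(-1 + 3))*41 - 84 = (2*3*2)*41 - 84 = 12*41 - 84 = 492 - 84 = 408)
Z = 408
-32972 + Z = -32972 + 408 = -32564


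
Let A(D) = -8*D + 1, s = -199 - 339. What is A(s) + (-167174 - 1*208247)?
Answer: -371116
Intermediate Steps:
s = -538
A(D) = 1 - 8*D
A(s) + (-167174 - 1*208247) = (1 - 8*(-538)) + (-167174 - 1*208247) = (1 + 4304) + (-167174 - 208247) = 4305 - 375421 = -371116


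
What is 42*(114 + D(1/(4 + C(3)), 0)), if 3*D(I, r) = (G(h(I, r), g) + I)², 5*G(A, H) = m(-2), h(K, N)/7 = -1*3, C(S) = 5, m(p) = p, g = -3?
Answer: 9698066/2025 ≈ 4789.2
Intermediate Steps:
h(K, N) = -21 (h(K, N) = 7*(-1*3) = 7*(-3) = -21)
G(A, H) = -⅖ (G(A, H) = (⅕)*(-2) = -⅖)
D(I, r) = (-⅖ + I)²/3
42*(114 + D(1/(4 + C(3)), 0)) = 42*(114 + (-2 + 5/(4 + 5))²/75) = 42*(114 + (-2 + 5/9)²/75) = 42*(114 + (-13/9)²/75) = 42*(114 + (1/75)*(169/81)) = 42*(114 + 169/6075) = 42*(692719/6075) = 9698066/2025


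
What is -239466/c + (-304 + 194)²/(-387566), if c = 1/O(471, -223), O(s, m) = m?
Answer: 10348190086744/193783 ≈ 5.3401e+7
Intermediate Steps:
c = -1/223 (c = 1/(-223) = -1/223 ≈ -0.0044843)
-239466/c + (-304 + 194)²/(-387566) = -239466/(-1/223) + (-304 + 194)²/(-387566) = -239466*(-223) + (-110)²*(-1/387566) = 53400918 + 12100*(-1/387566) = 53400918 - 6050/193783 = 10348190086744/193783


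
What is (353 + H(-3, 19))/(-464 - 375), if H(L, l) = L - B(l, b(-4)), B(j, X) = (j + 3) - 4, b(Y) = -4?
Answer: -332/839 ≈ -0.39571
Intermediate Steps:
B(j, X) = -1 + j (B(j, X) = (3 + j) - 4 = -1 + j)
H(L, l) = 1 + L - l (H(L, l) = L - (-1 + l) = L + (1 - l) = 1 + L - l)
(353 + H(-3, 19))/(-464 - 375) = (353 + (1 - 3 - 1*19))/(-464 - 375) = (353 + (1 - 3 - 19))/(-839) = (353 - 21)*(-1/839) = 332*(-1/839) = -332/839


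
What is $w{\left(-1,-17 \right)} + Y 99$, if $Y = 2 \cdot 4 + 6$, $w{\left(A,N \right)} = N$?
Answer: $1369$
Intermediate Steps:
$Y = 14$ ($Y = 8 + 6 = 14$)
$w{\left(-1,-17 \right)} + Y 99 = -17 + 14 \cdot 99 = -17 + 1386 = 1369$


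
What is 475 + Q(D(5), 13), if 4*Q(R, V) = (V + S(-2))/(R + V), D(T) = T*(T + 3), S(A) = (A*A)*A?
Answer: 100705/212 ≈ 475.02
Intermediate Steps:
S(A) = A**3 (S(A) = A**2*A = A**3)
D(T) = T*(3 + T)
Q(R, V) = (-8 + V)/(4*(R + V)) (Q(R, V) = ((V + (-2)**3)/(R + V))/4 = ((V - 8)/(R + V))/4 = ((-8 + V)/(R + V))/4 = (-8 + V)/(4*(R + V)))
475 + Q(D(5), 13) = 475 + (-2 + (1/4)*13)/(5*(3 + 5) + 13) = 475 + (-2 + 13/4)/(5*8 + 13) = 475 + (5/4)/(40 + 13) = 475 + (5/4)/53 = 475 + (1/53)*(5/4) = 475 + 5/212 = 100705/212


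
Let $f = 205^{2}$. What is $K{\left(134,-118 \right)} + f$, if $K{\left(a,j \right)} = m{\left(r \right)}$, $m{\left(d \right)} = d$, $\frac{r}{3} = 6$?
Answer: $42043$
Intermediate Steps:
$r = 18$ ($r = 3 \cdot 6 = 18$)
$K{\left(a,j \right)} = 18$
$f = 42025$
$K{\left(134,-118 \right)} + f = 18 + 42025 = 42043$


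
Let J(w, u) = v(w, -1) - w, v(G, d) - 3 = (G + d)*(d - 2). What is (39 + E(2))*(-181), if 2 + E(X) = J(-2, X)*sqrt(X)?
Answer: -6697 - 2534*sqrt(2) ≈ -10281.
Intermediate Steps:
v(G, d) = 3 + (-2 + d)*(G + d) (v(G, d) = 3 + (G + d)*(d - 2) = 3 + (G + d)*(-2 + d) = 3 + (-2 + d)*(G + d))
J(w, u) = 6 - 4*w (J(w, u) = (3 + (-1)**2 - 2*w - 2*(-1) + w*(-1)) - w = (3 + 1 - 2*w + 2 - w) - w = (6 - 3*w) - w = 6 - 4*w)
E(X) = -2 + 14*sqrt(X) (E(X) = -2 + (6 - 4*(-2))*sqrt(X) = -2 + (6 + 8)*sqrt(X) = -2 + 14*sqrt(X))
(39 + E(2))*(-181) = (39 + (-2 + 14*sqrt(2)))*(-181) = (37 + 14*sqrt(2))*(-181) = -6697 - 2534*sqrt(2)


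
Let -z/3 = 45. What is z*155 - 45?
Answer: -20970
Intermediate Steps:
z = -135 (z = -3*45 = -135)
z*155 - 45 = -135*155 - 45 = -20925 - 45 = -20970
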